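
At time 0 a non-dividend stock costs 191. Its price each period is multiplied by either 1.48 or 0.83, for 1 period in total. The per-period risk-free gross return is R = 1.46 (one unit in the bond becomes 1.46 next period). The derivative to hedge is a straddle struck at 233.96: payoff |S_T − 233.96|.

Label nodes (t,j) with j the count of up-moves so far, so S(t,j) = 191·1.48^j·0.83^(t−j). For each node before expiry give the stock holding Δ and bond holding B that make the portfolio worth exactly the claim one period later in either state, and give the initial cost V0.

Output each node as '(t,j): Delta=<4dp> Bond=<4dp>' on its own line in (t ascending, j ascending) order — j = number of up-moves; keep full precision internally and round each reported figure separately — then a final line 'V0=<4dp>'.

(0,0): Delta=-0.2151 Bond=75.0251
V0=33.9328

Under the risk-neutral measure, an up-move has probability p* = (R−d)/(u−d) = 0.9692 and values discount at R = 1.46.
At expiry t=1: V(1,0)=75.4300, V(1,1)=48.7200
Node (0,0) S=191.0000: V=(p*·48.7200+(1−p*)·75.4300)/1.46=33.9328; Δ=(48.7200−75.4300)/(282.6800−158.5300)=-0.2151; B=V−Δ·S=75.0251
Each (Δ,B) replicates both successor values, so the strategy is self-financing and V0 is arbitrage-free.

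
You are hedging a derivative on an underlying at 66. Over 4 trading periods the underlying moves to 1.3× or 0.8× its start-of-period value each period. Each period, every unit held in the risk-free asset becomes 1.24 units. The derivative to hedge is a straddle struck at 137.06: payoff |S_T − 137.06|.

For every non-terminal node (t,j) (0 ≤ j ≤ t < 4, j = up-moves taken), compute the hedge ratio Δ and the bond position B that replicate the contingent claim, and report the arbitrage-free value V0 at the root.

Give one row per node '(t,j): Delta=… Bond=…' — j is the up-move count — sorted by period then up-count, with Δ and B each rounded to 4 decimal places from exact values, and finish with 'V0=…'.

Under the risk-neutral measure, an up-move has probability p* = (R−d)/(u−d) = 0.8800 and values discount at R = 1.24.
At expiry t=4: V(4,0)=110.0264, V(4,1)=93.1304, V(4,2)=65.6744, V(4,3)=21.0584, V(4,4)=51.4426
Node (3,0) S=33.7920: V=(p*·93.1304+(1−p*)·110.0264)/1.24=76.7403; Δ=(93.1304−110.0264)/(43.9296−27.0336)=-1.0000; B=V−Δ·S=110.5323
Node (3,1) S=54.9120: V=(p*·65.6744+(1−p*)·93.1304)/1.24=55.6203; Δ=(65.6744−93.1304)/(71.3856−43.9296)=-1.0000; B=V−Δ·S=110.5323
Node (3,2) S=89.2320: V=(p*·21.0584+(1−p*)·65.6744)/1.24=21.3003; Δ=(21.0584−65.6744)/(116.0016−71.3856)=-1.0000; B=V−Δ·S=110.5323
Node (3,3) S=145.0020: V=(p*·51.4426+(1−p*)·21.0584)/1.24=38.5456; Δ=(51.4426−21.0584)/(188.5026−116.0016)=0.4191; B=V−Δ·S=-22.2228
Node (2,0) S=42.2400: V=(p*·55.6203+(1−p*)·76.7403)/1.24=46.8989; Δ=(55.6203−76.7403)/(54.9120−33.7920)=-1.0000; B=V−Δ·S=89.1389
Node (2,1) S=68.6400: V=(p*·21.3003+(1−p*)·55.6203)/1.24=20.4989; Δ=(21.3003−55.6203)/(89.2320−54.9120)=-1.0000; B=V−Δ·S=89.1389
Node (2,2) S=111.5400: V=(p*·38.5456+(1−p*)·21.3003)/1.24=29.4162; Δ=(38.5456−21.3003)/(145.0020−89.2320)=0.3092; B=V−Δ·S=-5.0744
Node (1,0) S=52.8000: V=(p*·20.4989+(1−p*)·46.8989)/1.24=19.0862; Δ=(20.4989−46.8989)/(68.6400−42.2400)=-1.0000; B=V−Δ·S=71.8862
Node (1,1) S=85.8000: V=(p*·29.4162+(1−p*)·20.4989)/1.24=22.8598; Δ=(29.4162−20.4989)/(111.5400−68.6400)=0.2079; B=V−Δ·S=5.0252
Node (0,0) S=66.0000: V=(p*·22.8598+(1−p*)·19.0862)/1.24=18.0701; Δ=(22.8598−19.0862)/(85.8000−52.8000)=0.1144; B=V−Δ·S=10.5230
Each (Δ,B) replicates both successor values, so the strategy is self-financing and V0 is arbitrage-free.

(0,0): Delta=0.1144 Bond=10.5230
(1,0): Delta=-1.0000 Bond=71.8862
(1,1): Delta=0.2079 Bond=5.0252
(2,0): Delta=-1.0000 Bond=89.1389
(2,1): Delta=-1.0000 Bond=89.1389
(2,2): Delta=0.3092 Bond=-5.0744
(3,0): Delta=-1.0000 Bond=110.5323
(3,1): Delta=-1.0000 Bond=110.5323
(3,2): Delta=-1.0000 Bond=110.5323
(3,3): Delta=0.4191 Bond=-22.2228
V0=18.0701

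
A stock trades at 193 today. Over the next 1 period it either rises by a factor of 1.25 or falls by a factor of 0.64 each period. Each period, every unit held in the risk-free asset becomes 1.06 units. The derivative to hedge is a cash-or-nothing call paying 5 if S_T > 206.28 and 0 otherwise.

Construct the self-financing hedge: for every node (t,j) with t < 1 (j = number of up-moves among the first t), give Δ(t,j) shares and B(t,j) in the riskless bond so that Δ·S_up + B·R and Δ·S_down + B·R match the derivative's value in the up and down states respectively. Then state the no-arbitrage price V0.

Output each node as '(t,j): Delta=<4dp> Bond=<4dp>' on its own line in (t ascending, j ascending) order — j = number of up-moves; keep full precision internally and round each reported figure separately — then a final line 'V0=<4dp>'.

The replicating-portfolio and risk-neutral prices coincide; use p* = (1.06−0.64)/(1.25−0.64) = 0.6885 for the latter.
At expiry t=1: V(1,0)=0.0000, V(1,1)=5.0000
  t=0,j=0: stock 193.0000 → up 241.2500 (V=5.0000), down 123.5200 (V=0.0000). Price 3.2478; hedge Δ=0.0425, bond B=-4.9490.
Root portfolio cost Δ·193+B reproduces V0=3.2478.

(0,0): Delta=0.0425 Bond=-4.9490
V0=3.2478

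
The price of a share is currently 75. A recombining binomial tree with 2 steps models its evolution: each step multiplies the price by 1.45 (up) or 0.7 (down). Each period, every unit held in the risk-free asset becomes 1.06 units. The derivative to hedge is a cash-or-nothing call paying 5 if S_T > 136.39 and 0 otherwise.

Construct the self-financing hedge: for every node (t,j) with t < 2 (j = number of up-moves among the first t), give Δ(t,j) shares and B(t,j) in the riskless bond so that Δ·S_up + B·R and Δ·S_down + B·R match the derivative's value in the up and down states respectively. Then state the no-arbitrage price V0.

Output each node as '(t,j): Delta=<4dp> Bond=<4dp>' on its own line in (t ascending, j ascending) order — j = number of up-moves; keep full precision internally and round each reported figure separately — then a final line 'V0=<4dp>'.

(0,0): Delta=0.0403 Bond=-1.9936
(1,0): Delta=0.0000 Bond=0.0000
(1,1): Delta=0.0613 Bond=-4.4025
V0=1.0253

Under the risk-neutral measure, an up-move has probability p* = (R−d)/(u−d) = 0.4800 and values discount at R = 1.06.
Terminal values V(2,·): V(2,0)=0.0000, V(2,1)=0.0000, V(2,2)=5.0000
Node (1,0) S=52.5000: V=(p*·0.0000+(1−p*)·0.0000)/1.06=0.0000; Δ=(0.0000−0.0000)/(76.1250−36.7500)=0.0000; B=V−Δ·S=0.0000
Node (1,1) S=108.7500: V=(p*·5.0000+(1−p*)·0.0000)/1.06=2.2642; Δ=(5.0000−0.0000)/(157.6875−76.1250)=0.0613; B=V−Δ·S=-4.4025
Node (0,0) S=75.0000: V=(p*·2.2642+(1−p*)·0.0000)/1.06=1.0253; Δ=(2.2642−0.0000)/(108.7500−52.5000)=0.0403; B=V−Δ·S=-1.9936
Check: Δ(0,0)·S0 + B(0,0) = 1.0253 = V0.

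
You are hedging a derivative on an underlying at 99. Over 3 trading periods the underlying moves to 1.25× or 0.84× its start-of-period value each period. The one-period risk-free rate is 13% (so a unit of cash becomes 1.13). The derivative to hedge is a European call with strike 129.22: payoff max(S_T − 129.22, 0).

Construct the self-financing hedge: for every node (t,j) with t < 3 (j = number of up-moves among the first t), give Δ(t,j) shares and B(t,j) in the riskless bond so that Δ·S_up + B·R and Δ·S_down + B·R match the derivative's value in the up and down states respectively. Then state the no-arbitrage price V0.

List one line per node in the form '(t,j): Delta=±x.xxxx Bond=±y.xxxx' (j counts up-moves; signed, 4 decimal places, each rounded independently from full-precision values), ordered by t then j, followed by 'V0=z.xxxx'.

(0,0): Delta=0.6179 Bond=-45.2264
(1,0): Delta=0.0132 Bond=-0.8143
(1,1): Delta=0.7861 Bond=-71.9162
(2,0): Delta=0.0000 Bond=0.0000
(2,1): Delta=0.0168 Bond=-1.3009
(2,2): Delta=1.0000 Bond=-114.3540
V0=15.9486

No-arbitrage ⇒ martingale measure with p* = (R−d)/(u−d) = 0.7073.
At expiry t=3: V(3,0)=0.0000, V(3,1)=0.0000, V(3,2)=0.7175, V(3,3)=64.1394
(2,0): S=69.8544. Δ = (V_up−V_dn)/(S_up−S_dn) = (0.0000−0.0000)/(87.3180−58.6777) = 0.0000. V = [p*·0.0000 + (1−p*)·0.0000]/1.13 = 0.0000. B = V − Δ·S = 0.0000.
(2,1): S=103.9500. Δ = (V_up−V_dn)/(S_up−S_dn) = (0.7175−0.0000)/(129.9375−87.3180) = 0.0168. V = [p*·0.7175 + (1−p*)·0.0000]/1.13 = 0.4491. B = V − Δ·S = -1.3009.
(2,2): S=154.6875. Δ = (V_up−V_dn)/(S_up−S_dn) = (64.1394−0.7175)/(193.3594−129.9375) = 1.0000. V = [p*·64.1394 + (1−p*)·0.7175]/1.13 = 40.3335. B = V − Δ·S = -114.3540.
(1,0): S=83.1600. Δ = (V_up−V_dn)/(S_up−S_dn) = (0.4491−0.0000)/(103.9500−69.8544) = 0.0132. V = [p*·0.4491 + (1−p*)·0.0000]/1.13 = 0.2811. B = V − Δ·S = -0.8143.
(1,1): S=123.7500. Δ = (V_up−V_dn)/(S_up−S_dn) = (40.3335−0.4491)/(154.6875−103.9500) = 0.7861. V = [p*·40.3335 + (1−p*)·0.4491]/1.13 = 25.3629. B = V − Δ·S = -71.9162.
(0,0): S=99.0000. Δ = (V_up−V_dn)/(S_up−S_dn) = (25.3629−0.2811)/(123.7500−83.1600) = 0.6179. V = [p*·25.3629 + (1−p*)·0.2811]/1.13 = 15.9486. B = V − Δ·S = -45.2264.
Self-financing check: at every node Δ·S+B equals the discounted successor values.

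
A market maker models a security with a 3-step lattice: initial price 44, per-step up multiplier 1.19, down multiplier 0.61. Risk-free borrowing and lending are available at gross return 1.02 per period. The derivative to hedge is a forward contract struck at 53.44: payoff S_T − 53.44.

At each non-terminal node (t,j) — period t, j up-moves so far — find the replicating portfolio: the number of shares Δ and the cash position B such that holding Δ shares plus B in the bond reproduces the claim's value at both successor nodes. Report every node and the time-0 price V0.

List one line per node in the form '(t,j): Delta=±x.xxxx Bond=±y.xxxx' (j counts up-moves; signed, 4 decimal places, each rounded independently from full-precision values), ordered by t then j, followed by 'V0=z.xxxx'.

(0,0): Delta=1.0000 Bond=-50.3577
(1,0): Delta=1.0000 Bond=-51.3649
(1,1): Delta=1.0000 Bond=-51.3649
(2,0): Delta=1.0000 Bond=-52.3922
(2,1): Delta=1.0000 Bond=-52.3922
(2,2): Delta=1.0000 Bond=-52.3922
V0=-6.3577

No-arbitrage ⇒ martingale measure with p* = (R−d)/(u−d) = 0.7069.
Terminal values V(3,·): V(3,0)=-43.4528, V(3,1)=-33.9568, V(3,2)=-15.4319, V(3,3)=20.7070
  t=2,j=0: stock 16.3724 → up 19.4832 (V=-33.9568), down 9.9872 (V=-43.4528). Price -36.0198; hedge Δ=1.0000, bond B=-52.3922.
  t=2,j=1: stock 31.9396 → up 38.0081 (V=-15.4319), down 19.4832 (V=-33.9568). Price -20.4526; hedge Δ=1.0000, bond B=-52.3922.
  t=2,j=2: stock 62.3084 → up 74.1470 (V=20.7070), down 38.0081 (V=-15.4319). Price 9.9162; hedge Δ=1.0000, bond B=-52.3922.
  t=1,j=0: stock 26.8400 → up 31.9396 (V=-20.4526), down 16.3724 (V=-36.0198). Price -24.5249; hedge Δ=1.0000, bond B=-51.3649.
  t=1,j=1: stock 52.3600 → up 62.3084 (V=9.9162), down 31.9396 (V=-20.4526). Price 0.9951; hedge Δ=1.0000, bond B=-51.3649.
  t=0,j=0: stock 44.0000 → up 52.3600 (V=0.9951), down 26.8400 (V=-24.5249). Price -6.3577; hedge Δ=1.0000, bond B=-50.3577.
Check: Δ(0,0)·S0 + B(0,0) = -6.3577 = V0.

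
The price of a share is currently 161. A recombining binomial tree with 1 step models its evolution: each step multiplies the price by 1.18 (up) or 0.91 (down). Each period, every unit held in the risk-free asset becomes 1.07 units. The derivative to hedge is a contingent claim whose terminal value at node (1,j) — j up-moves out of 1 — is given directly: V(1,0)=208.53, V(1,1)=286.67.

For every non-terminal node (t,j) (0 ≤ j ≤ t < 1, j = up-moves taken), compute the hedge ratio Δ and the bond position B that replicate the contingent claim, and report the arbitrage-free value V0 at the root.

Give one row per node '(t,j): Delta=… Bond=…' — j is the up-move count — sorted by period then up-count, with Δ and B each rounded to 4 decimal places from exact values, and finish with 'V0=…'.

No-arbitrage ⇒ martingale measure with p* = (R−d)/(u−d) = 0.5926.
At expiry t=1: V(1,0)=208.5300, V(1,1)=286.6700
Node (0,0) S=161.0000: V=(p*·286.6700+(1−p*)·208.5300)/1.07=238.1637; Δ=(286.6700−208.5300)/(189.9800−146.5100)=1.7976; B=V−Δ·S=-51.2437
The time-0 hedge costs 238.1637, which is the no-arbitrage price.

(0,0): Delta=1.7976 Bond=-51.2437
V0=238.1637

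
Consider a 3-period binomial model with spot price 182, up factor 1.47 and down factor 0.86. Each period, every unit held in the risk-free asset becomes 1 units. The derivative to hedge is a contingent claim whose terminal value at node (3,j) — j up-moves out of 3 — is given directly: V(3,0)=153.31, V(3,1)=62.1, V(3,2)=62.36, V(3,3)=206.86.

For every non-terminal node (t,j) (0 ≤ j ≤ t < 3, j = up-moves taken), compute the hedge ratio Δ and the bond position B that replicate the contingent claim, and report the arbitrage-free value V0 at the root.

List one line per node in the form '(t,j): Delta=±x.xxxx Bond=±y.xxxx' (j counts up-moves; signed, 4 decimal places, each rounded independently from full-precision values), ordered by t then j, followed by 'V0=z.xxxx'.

(0,0): Delta=-0.4183 Bond=181.7399
(1,0): Delta=-0.7354 Bond=231.3709
(1,1): Delta=0.2044 Bond=15.1215
(2,0): Delta=-1.1108 Bond=281.9011
(2,1): Delta=0.0019 Bond=61.7334
(2,2): Delta=0.6023 Bond=-141.3613
V0=105.6019

No-arbitrage ⇒ martingale measure with p* = (R−d)/(u−d) = 0.2295.
Payoff layer (t=3): V(3,0)=153.3100, V(3,1)=62.1000, V(3,2)=62.3600, V(3,3)=206.8600
  t=2,j=0: stock 134.6072 → up 197.8726 (V=62.1000), down 115.7622 (V=153.3100). Price 132.3766; hedge Δ=-1.1108, bond B=281.9011.
  t=2,j=1: stock 230.0844 → up 338.2241 (V=62.3600), down 197.8726 (V=62.1000). Price 62.1597; hedge Δ=0.0019, bond B=61.7334.
  t=2,j=2: stock 393.2838 → up 578.1272 (V=206.8600), down 338.2241 (V=62.3600). Price 95.5239; hedge Δ=0.6023, bond B=-141.3613.
  t=1,j=0: stock 156.5200 → up 230.0844 (V=62.1597), down 134.6072 (V=132.3766). Price 116.2612; hedge Δ=-0.7354, bond B=231.3709.
  t=1,j=1: stock 267.5400 → up 393.2838 (V=95.5239), down 230.0844 (V=62.1597). Price 69.8170; hedge Δ=0.2044, bond B=15.1215.
  t=0,j=0: stock 182.0000 → up 267.5400 (V=69.8170), down 156.5200 (V=116.2612). Price 105.6019; hedge Δ=-0.4183, bond B=181.7399.
The time-0 hedge costs 105.6019, which is the no-arbitrage price.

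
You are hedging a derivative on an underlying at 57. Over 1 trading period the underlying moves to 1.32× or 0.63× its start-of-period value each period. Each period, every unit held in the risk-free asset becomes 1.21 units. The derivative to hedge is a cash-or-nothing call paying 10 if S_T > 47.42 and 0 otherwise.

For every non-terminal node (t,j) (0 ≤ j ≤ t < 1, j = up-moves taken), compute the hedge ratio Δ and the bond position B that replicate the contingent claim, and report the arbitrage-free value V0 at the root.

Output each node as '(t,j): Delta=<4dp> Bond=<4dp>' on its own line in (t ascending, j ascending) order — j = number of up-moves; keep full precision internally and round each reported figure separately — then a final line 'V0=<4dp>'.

No-arbitrage ⇒ martingale measure with p* = (R−d)/(u−d) = 0.8406.
Terminal values V(1,·): V(1,0)=0.0000, V(1,1)=10.0000
(0,0): S=57.0000. Δ = (V_up−V_dn)/(S_up−S_dn) = (10.0000−0.0000)/(75.2400−35.9100) = 0.2543. V = [p*·10.0000 + (1−p*)·0.0000]/1.21 = 6.9469. B = V − Δ·S = -7.5458.
The time-0 hedge costs 6.9469, which is the no-arbitrage price.

(0,0): Delta=0.2543 Bond=-7.5458
V0=6.9469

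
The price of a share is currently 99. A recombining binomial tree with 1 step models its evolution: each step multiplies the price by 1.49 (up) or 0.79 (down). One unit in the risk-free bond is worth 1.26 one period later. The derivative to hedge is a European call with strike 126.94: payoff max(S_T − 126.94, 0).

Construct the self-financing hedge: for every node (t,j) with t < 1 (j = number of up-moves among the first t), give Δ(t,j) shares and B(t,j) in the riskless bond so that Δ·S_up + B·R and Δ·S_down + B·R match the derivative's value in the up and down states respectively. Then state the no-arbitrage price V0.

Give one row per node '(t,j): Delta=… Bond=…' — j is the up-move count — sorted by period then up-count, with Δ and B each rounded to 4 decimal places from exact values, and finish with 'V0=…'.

(0,0): Delta=0.2968 Bond=-18.4244
V0=10.9613

Under the risk-neutral measure, an up-move has probability p* = (R−d)/(u−d) = 0.6714 and values discount at R = 1.26.
Terminal values V(1,·): V(1,0)=0.0000, V(1,1)=20.5700
Node (0,0) S=99.0000: V=(p*·20.5700+(1−p*)·0.0000)/1.26=10.9613; Δ=(20.5700−0.0000)/(147.5100−78.2100)=0.2968; B=V−Δ·S=-18.4244
Check: Δ(0,0)·S0 + B(0,0) = 10.9613 = V0.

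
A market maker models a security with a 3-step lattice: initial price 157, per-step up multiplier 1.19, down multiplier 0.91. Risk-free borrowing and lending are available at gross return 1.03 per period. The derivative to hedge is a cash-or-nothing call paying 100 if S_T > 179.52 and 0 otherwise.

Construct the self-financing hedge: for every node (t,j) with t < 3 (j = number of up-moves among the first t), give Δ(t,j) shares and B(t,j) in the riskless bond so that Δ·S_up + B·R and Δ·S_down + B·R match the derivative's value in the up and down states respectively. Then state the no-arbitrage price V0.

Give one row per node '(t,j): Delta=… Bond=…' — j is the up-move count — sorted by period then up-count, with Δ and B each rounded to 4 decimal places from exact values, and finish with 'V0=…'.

(0,0): Delta=1.0502 Bond=-128.8669
(1,0): Delta=1.0401 Bond=-131.2901
(1,1): Delta=1.0605 Bond=-134.6566
(2,0): Delta=0.0000 Bond=0.0000
(2,1): Delta=2.1007 Bond=-315.5340
(2,2): Delta=0.0000 Bond=97.0874
V0=36.0187

The replicating-portfolio and risk-neutral prices coincide; use p* = (1.03−0.91)/(1.19−0.91) = 0.4286 for the latter.
Terminal payoffs: V(3,0)=0.0000, V(3,1)=0.0000, V(3,2)=100.0000, V(3,3)=100.0000
(2,0): S=130.0117. Δ = (V_up−V_dn)/(S_up−S_dn) = (0.0000−0.0000)/(154.7139−118.3106) = 0.0000. V = [p*·0.0000 + (1−p*)·0.0000]/1.03 = 0.0000. B = V − Δ·S = 0.0000.
(2,1): S=170.0153. Δ = (V_up−V_dn)/(S_up−S_dn) = (100.0000−0.0000)/(202.3182−154.7139) = 2.1007. V = [p*·100.0000 + (1−p*)·0.0000]/1.03 = 41.6089. B = V − Δ·S = -315.5340.
(2,2): S=222.3277. Δ = (V_up−V_dn)/(S_up−S_dn) = (100.0000−100.0000)/(264.5700−202.3182) = 0.0000. V = [p*·100.0000 + (1−p*)·100.0000]/1.03 = 97.0874. B = V − Δ·S = 97.0874.
(1,0): S=142.8700. Δ = (V_up−V_dn)/(S_up−S_dn) = (41.6089−0.0000)/(170.0153−130.0117) = 1.0401. V = [p*·41.6089 + (1−p*)·0.0000]/1.03 = 17.3130. B = V − Δ·S = -131.2901.
(1,1): S=186.8300. Δ = (V_up−V_dn)/(S_up−S_dn) = (97.0874−41.6089)/(222.3277−170.0153) = 1.0605. V = [p*·97.0874 + (1−p*)·41.6089]/1.03 = 63.4809. B = V − Δ·S = -134.6566.
(0,0): S=157.0000. Δ = (V_up−V_dn)/(S_up−S_dn) = (63.4809−17.3130)/(186.8300−142.8700) = 1.0502. V = [p*·63.4809 + (1−p*)·17.3130]/1.03 = 36.0187. B = V − Δ·S = -128.8669.
Each (Δ,B) replicates both successor values, so the strategy is self-financing and V0 is arbitrage-free.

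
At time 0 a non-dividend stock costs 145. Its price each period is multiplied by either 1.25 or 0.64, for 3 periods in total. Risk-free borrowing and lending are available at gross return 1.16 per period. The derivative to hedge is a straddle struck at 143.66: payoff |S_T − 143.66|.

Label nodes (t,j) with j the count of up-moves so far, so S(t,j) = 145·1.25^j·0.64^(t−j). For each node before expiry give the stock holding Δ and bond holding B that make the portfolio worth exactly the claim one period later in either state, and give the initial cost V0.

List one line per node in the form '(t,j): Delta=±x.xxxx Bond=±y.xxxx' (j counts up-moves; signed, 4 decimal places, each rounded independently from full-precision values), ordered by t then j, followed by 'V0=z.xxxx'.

No-arbitrage ⇒ martingale measure with p* = (R−d)/(u−d) = 0.8525.
Payoff layer (t=3): V(3,0)=105.6491, V(3,1)=69.4200, V(3,2)=1.3400, V(3,3)=139.5431
  t=2,j=0: stock 59.3920 → up 74.2400 (V=69.4200), down 38.0109 (V=105.6491). Price 64.4528; hedge Δ=-1.0000, bond B=123.8448.
  t=2,j=1: stock 116.0000 → up 145.0000 (V=1.3400), down 74.2400 (V=69.4200). Price 9.8143; hedge Δ=-0.9621, bond B=121.4209.
  t=2,j=2: stock 226.5625 → up 283.2031 (V=139.5431), down 145.0000 (V=1.3400). Price 102.7177; hedge Δ=1.0000, bond B=-123.8448.
  t=1,j=0: stock 92.8000 → up 116.0000 (V=9.8143), down 59.3920 (V=64.4528). Price 15.4101; hedge Δ=-0.9652, bond B=104.9815.
  t=1,j=1: stock 181.2500 → up 226.5625 (V=102.7177), down 116.0000 (V=9.8143). Price 76.7333; hedge Δ=0.8403, bond B=-75.5673.
  t=0,j=0: stock 145.0000 → up 181.2500 (V=76.7333), down 92.8000 (V=15.4101). Price 58.3497; hedge Δ=0.6933, bond B=-42.1801.
Self-financing check: at every node Δ·S+B equals the discounted successor values.

(0,0): Delta=0.6933 Bond=-42.1801
(1,0): Delta=-0.9652 Bond=104.9815
(1,1): Delta=0.8403 Bond=-75.5673
(2,0): Delta=-1.0000 Bond=123.8448
(2,1): Delta=-0.9621 Bond=121.4209
(2,2): Delta=1.0000 Bond=-123.8448
V0=58.3497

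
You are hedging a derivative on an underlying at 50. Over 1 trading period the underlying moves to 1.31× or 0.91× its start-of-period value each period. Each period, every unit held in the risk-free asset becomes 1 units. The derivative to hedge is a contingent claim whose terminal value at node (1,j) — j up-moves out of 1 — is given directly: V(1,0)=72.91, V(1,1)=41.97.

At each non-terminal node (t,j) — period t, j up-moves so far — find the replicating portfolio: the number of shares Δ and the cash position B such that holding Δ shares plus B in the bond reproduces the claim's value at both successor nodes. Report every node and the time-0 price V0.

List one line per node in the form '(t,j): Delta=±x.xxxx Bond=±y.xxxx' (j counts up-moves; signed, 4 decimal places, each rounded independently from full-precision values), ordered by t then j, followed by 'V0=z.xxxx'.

(0,0): Delta=-1.5470 Bond=143.2985
V0=65.9485

No-arbitrage ⇒ martingale measure with p* = (R−d)/(u−d) = 0.2250.
At expiry t=1: V(1,0)=72.9100, V(1,1)=41.9700
(0,0): S=50.0000. Δ = (V_up−V_dn)/(S_up−S_dn) = (41.9700−72.9100)/(65.5000−45.5000) = -1.5470. V = [p*·41.9700 + (1−p*)·72.9100]/1 = 65.9485. B = V − Δ·S = 143.2985.
Self-financing check: at every node Δ·S+B equals the discounted successor values.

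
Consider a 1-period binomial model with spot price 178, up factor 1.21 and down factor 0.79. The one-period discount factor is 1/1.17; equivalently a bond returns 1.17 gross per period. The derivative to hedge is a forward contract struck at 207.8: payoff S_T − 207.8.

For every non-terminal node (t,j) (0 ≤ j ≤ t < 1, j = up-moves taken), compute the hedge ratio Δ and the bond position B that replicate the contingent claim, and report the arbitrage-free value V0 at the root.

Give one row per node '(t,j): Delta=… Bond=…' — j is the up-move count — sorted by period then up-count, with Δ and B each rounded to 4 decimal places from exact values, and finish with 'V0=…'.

(0,0): Delta=1.0000 Bond=-177.6068
V0=0.3932

No-arbitrage ⇒ martingale measure with p* = (R−d)/(u−d) = 0.9048.
Terminal payoffs: V(1,0)=-67.1800, V(1,1)=7.5800
  t=0,j=0: stock 178.0000 → up 215.3800 (V=7.5800), down 140.6200 (V=-67.1800). Price 0.3932; hedge Δ=1.0000, bond B=-177.6068.
The time-0 hedge costs 0.3932, which is the no-arbitrage price.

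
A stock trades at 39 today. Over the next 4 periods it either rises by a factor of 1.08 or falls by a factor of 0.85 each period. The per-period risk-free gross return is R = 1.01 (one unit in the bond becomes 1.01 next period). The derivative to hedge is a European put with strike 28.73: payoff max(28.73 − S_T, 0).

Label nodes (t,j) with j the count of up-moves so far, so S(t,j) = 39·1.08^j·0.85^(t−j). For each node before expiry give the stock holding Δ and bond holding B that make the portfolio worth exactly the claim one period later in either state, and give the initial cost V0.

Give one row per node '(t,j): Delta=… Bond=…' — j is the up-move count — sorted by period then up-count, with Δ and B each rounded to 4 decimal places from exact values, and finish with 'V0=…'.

(0,0): Delta=-0.0767 Bond=3.2758
(1,0): Delta=-0.2215 Bond=8.1082
(1,1): Delta=-0.0268 Bond=1.2087
(2,0): Delta=-0.5604 Bond=17.7396
(2,1): Delta=-0.1048 Bond=4.0110
(2,2): Delta=0.0000 Bond=0.0000
(3,0): Delta=-1.0000 Bond=28.4455
(3,1): Delta=-0.4090 Bond=13.3108
(3,2): Delta=0.0000 Bond=0.0000
(3,3): Delta=0.0000 Bond=0.0000
V0=0.2849

Under the risk-neutral measure, an up-move has probability p* = (R−d)/(u−d) = 0.6957 and values discount at R = 1.01.
Terminal values V(4,·): V(4,0)=8.3718, V(4,1)=2.8631, V(4,2)=0.0000, V(4,3)=0.0000, V(4,4)=0.0000
  t=3,j=0: stock 23.9509 → up 25.8669 (V=2.8631), down 20.3582 (V=8.3718). Price 4.4947; hedge Δ=-1.0000, bond B=28.4455.
  t=3,j=1: stock 30.4317 → up 32.8662 (V=0.0000), down 25.8669 (V=2.8631). Price 0.8627; hedge Δ=-0.4090, bond B=13.3108.
  t=3,j=2: stock 38.6662 → up 41.7595 (V=0.0000), down 32.8662 (V=0.0000). Price 0.0000; hedge Δ=0.0000, bond B=0.0000.
  t=3,j=3: stock 49.1288 → up 53.0591 (V=0.0000), down 41.7595 (V=0.0000). Price 0.0000; hedge Δ=0.0000, bond B=0.0000.
  t=2,j=0: stock 28.1775 → up 30.4317 (V=0.8627), down 23.9509 (V=4.4947). Price 1.9486; hedge Δ=-0.5604, bond B=17.7396.
  t=2,j=1: stock 35.8020 → up 38.6662 (V=0.0000), down 30.4317 (V=0.8627). Price 0.2600; hedge Δ=-0.1048, bond B=4.0110.
  t=2,j=2: stock 45.4896 → up 49.1288 (V=0.0000), down 38.6662 (V=0.0000). Price 0.0000; hedge Δ=0.0000, bond B=0.0000.
  t=1,j=0: stock 33.1500 → up 35.8020 (V=0.2600), down 28.1775 (V=1.9486). Price 0.7662; hedge Δ=-0.2215, bond B=8.1082.
  t=1,j=1: stock 42.1200 → up 45.4896 (V=0.0000), down 35.8020 (V=0.2600). Price 0.0783; hedge Δ=-0.0268, bond B=1.2087.
  t=0,j=0: stock 39.0000 → up 42.1200 (V=0.0783), down 33.1500 (V=0.7662). Price 0.2849; hedge Δ=-0.0767, bond B=3.2758.
Each (Δ,B) replicates both successor values, so the strategy is self-financing and V0 is arbitrage-free.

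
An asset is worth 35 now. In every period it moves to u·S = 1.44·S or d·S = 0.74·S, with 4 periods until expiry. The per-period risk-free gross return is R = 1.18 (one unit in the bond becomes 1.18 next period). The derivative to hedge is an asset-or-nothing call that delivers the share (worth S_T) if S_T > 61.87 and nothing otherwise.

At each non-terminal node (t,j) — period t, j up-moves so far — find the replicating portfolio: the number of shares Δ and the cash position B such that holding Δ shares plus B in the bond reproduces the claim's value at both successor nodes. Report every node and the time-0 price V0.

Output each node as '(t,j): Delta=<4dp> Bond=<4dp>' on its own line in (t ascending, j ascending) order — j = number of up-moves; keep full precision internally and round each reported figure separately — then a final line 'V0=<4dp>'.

Risk-neutral probability p* = (R−d)/(u−d) = (1.18−0.74)/(1.44−0.74) = 0.6286.
At expiry t=4: V(4,0)=0.0000, V(4,1)=0.0000, V(4,2)=0.0000, V(4,3)=77.3370, V(4,4)=150.4936
(3,0): S=14.1828. Δ = (V_up−V_dn)/(S_up−S_dn) = (0.0000−0.0000)/(20.4233−10.4953) = 0.0000. V = [p*·0.0000 + (1−p*)·0.0000]/1.18 = 0.0000. B = V − Δ·S = 0.0000.
(3,1): S=27.5990. Δ = (V_up−V_dn)/(S_up−S_dn) = (0.0000−0.0000)/(39.7426−20.4233) = 0.0000. V = [p*·0.0000 + (1−p*)·0.0000]/1.18 = 0.0000. B = V − Δ·S = 0.0000.
(3,2): S=53.7062. Δ = (V_up−V_dn)/(S_up−S_dn) = (77.3370−0.0000)/(77.3370−39.7426) = 2.0571. V = [p*·77.3370 + (1−p*)·0.0000]/1.18 = 41.1965. B = V − Δ·S = -69.2850.
(3,3): S=104.5094. Δ = (V_up−V_dn)/(S_up−S_dn) = (150.4936−77.3370)/(150.4936−77.3370) = 1.0000. V = [p*·150.4936 + (1−p*)·77.3370]/1.18 = 104.5094. B = V − Δ·S = 0.0000.
(2,0): S=19.1660. Δ = (V_up−V_dn)/(S_up−S_dn) = (0.0000−0.0000)/(27.5990−14.1828) = 0.0000. V = [p*·0.0000 + (1−p*)·0.0000]/1.18 = 0.0000. B = V − Δ·S = 0.0000.
(2,1): S=37.2960. Δ = (V_up−V_dn)/(S_up−S_dn) = (41.1965−0.0000)/(53.7062−27.5990) = 1.5780. V = [p*·41.1965 + (1−p*)·0.0000]/1.18 = 21.9448. B = V − Δ·S = -36.9072.
(2,2): S=72.5760. Δ = (V_up−V_dn)/(S_up−S_dn) = (104.5094−41.1965)/(104.5094−53.7062) = 1.2462. V = [p*·104.5094 + (1−p*)·41.1965]/1.18 = 68.6383. B = V − Δ·S = -21.8088.
(1,0): S=25.9000. Δ = (V_up−V_dn)/(S_up−S_dn) = (21.9448−0.0000)/(37.2960−19.1660) = 1.2104. V = [p*·21.9448 + (1−p*)·0.0000]/1.18 = 11.6897. B = V − Δ·S = -19.6600.
(1,1): S=50.4000. Δ = (V_up−V_dn)/(S_up−S_dn) = (68.6383−21.9448)/(72.5760−37.2960) = 1.3235. V = [p*·68.6383 + (1−p*)·21.9448]/1.18 = 43.4704. B = V − Δ·S = -23.2346.
(0,0): S=35.0000. Δ = (V_up−V_dn)/(S_up−S_dn) = (43.4704−11.6897)/(50.4000−25.9000) = 1.2972. V = [p*·43.4704 + (1−p*)·11.6897]/1.18 = 26.8357. B = V − Δ·S = -18.5652.
The time-0 hedge costs 26.8357, which is the no-arbitrage price.

(0,0): Delta=1.2972 Bond=-18.5652
(1,0): Delta=1.2104 Bond=-19.6600
(1,1): Delta=1.3235 Bond=-23.2346
(2,0): Delta=0.0000 Bond=0.0000
(2,1): Delta=1.5780 Bond=-36.9072
(2,2): Delta=1.2462 Bond=-21.8088
(3,0): Delta=0.0000 Bond=0.0000
(3,1): Delta=0.0000 Bond=0.0000
(3,2): Delta=2.0571 Bond=-69.2850
(3,3): Delta=1.0000 Bond=0.0000
V0=26.8357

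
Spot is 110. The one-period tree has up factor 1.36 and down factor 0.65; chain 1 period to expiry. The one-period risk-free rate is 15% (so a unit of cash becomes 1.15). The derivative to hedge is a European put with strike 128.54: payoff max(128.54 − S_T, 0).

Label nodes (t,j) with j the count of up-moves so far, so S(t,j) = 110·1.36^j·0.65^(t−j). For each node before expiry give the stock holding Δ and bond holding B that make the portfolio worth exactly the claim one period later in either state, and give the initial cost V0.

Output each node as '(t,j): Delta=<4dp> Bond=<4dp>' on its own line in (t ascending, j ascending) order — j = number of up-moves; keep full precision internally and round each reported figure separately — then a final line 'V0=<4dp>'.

Under the risk-neutral measure, an up-move has probability p* = (R−d)/(u−d) = 0.7042 and values discount at R = 1.15.
Terminal values V(1,·): V(1,0)=57.0400, V(1,1)=0.0000
  t=0,j=0: stock 110.0000 → up 149.6000 (V=0.0000), down 71.5000 (V=57.0400). Price 14.6704; hedge Δ=-0.7303, bond B=95.0085.
Each (Δ,B) replicates both successor values, so the strategy is self-financing and V0 is arbitrage-free.

(0,0): Delta=-0.7303 Bond=95.0085
V0=14.6704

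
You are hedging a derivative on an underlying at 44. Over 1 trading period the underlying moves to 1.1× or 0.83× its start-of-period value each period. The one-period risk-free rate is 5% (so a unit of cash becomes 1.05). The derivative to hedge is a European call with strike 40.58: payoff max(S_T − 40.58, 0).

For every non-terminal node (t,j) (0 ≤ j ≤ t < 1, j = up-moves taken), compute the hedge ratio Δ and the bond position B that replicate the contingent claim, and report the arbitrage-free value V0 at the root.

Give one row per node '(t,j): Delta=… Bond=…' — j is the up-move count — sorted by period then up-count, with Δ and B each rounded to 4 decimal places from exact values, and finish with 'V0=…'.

Since d<R<u, set p* = (R−d)/(u−d) = 0.8148; price each node as the discounted p*-expectation of its children.
At expiry t=1: V(1,0)=0.0000, V(1,1)=7.8200
  t=0,j=0: stock 44.0000 → up 48.4000 (V=7.8200), down 36.5200 (V=0.0000). Price 6.0684; hedge Δ=0.6582, bond B=-22.8945.
Check: Δ(0,0)·S0 + B(0,0) = 6.0684 = V0.

(0,0): Delta=0.6582 Bond=-22.8945
V0=6.0684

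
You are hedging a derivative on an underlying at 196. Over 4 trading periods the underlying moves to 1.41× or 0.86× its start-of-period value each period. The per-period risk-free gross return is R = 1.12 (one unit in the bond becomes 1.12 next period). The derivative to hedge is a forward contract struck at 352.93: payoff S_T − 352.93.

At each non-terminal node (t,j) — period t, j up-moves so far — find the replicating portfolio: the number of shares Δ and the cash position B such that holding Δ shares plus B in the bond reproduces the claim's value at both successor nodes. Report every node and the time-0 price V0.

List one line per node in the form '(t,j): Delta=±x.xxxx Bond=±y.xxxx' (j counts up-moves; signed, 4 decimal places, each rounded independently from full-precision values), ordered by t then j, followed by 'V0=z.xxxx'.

The replicating-portfolio and risk-neutral prices coincide; use p* = (1.12−0.86)/(1.41−0.86) = 0.4727 for the latter.
Payoff layer (t=4): V(4,0)=-245.7164, V(4,1)=-177.1496, V(4,2)=-64.7318, V(4,3)=119.5809, V(4,4)=421.7682
  t=3,j=0: stock 124.6670 → up 175.7804 (V=-177.1496), down 107.2136 (V=-245.7164). Price -190.4491; hedge Δ=1.0000, bond B=-315.1161.
  t=3,j=1: stock 204.3959 → up 288.1982 (V=-64.7318), down 175.7804 (V=-177.1496). Price -110.7202; hedge Δ=1.0000, bond B=-315.1161.
  t=3,j=2: stock 335.1141 → up 472.5109 (V=119.5809), down 288.1982 (V=-64.7318). Price 19.9981; hedge Δ=1.0000, bond B=-315.1161.
  t=3,j=3: stock 549.4313 → up 774.6982 (V=421.7682), down 472.5109 (V=119.5809). Price 234.3152; hedge Δ=1.0000, bond B=-315.1161.
  t=2,j=0: stock 144.9616 → up 204.3959 (V=-110.7202), down 124.6670 (V=-190.4491). Price -136.3920; hedge Δ=1.0000, bond B=-281.3536.
  t=2,j=1: stock 237.6696 → up 335.1141 (V=19.9981), down 204.3959 (V=-110.7202). Price -43.6840; hedge Δ=1.0000, bond B=-281.3536.
  t=2,j=2: stock 389.6676 → up 549.4313 (V=234.3152), down 335.1141 (V=19.9981). Price 108.3140; hedge Δ=1.0000, bond B=-281.3536.
  t=1,j=0: stock 168.5600 → up 237.6696 (V=-43.6840), down 144.9616 (V=-136.3920). Price -82.6486; hedge Δ=1.0000, bond B=-251.2086.
  t=1,j=1: stock 276.3600 → up 389.6676 (V=108.3140), down 237.6696 (V=-43.6840). Price 25.1514; hedge Δ=1.0000, bond B=-251.2086.
  t=0,j=0: stock 196.0000 → up 276.3600 (V=25.1514), down 168.5600 (V=-82.6486). Price -28.2934; hedge Δ=1.0000, bond B=-224.2934.
The time-0 hedge costs -28.2934, which is the no-arbitrage price.

(0,0): Delta=1.0000 Bond=-224.2934
(1,0): Delta=1.0000 Bond=-251.2086
(1,1): Delta=1.0000 Bond=-251.2086
(2,0): Delta=1.0000 Bond=-281.3536
(2,1): Delta=1.0000 Bond=-281.3536
(2,2): Delta=1.0000 Bond=-281.3536
(3,0): Delta=1.0000 Bond=-315.1161
(3,1): Delta=1.0000 Bond=-315.1161
(3,2): Delta=1.0000 Bond=-315.1161
(3,3): Delta=1.0000 Bond=-315.1161
V0=-28.2934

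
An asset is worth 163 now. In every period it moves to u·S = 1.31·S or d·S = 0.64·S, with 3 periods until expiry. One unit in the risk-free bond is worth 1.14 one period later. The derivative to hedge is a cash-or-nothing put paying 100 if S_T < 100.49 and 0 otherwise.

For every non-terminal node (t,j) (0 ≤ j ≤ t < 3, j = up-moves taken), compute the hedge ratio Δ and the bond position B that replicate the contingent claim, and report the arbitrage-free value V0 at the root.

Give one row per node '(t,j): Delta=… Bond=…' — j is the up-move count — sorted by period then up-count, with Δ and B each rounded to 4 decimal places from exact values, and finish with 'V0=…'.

Risk-neutral probability p* = (R−d)/(u−d) = (1.14−0.64)/(1.31−0.64) = 0.7463.
At expiry t=3: V(3,0)=100.0000, V(3,1)=100.0000, V(3,2)=0.0000, V(3,3)=0.0000
  t=2,j=0: stock 66.7648 → up 87.4619 (V=100.0000), down 42.7295 (V=100.0000). Price 87.7193; hedge Δ=0.0000, bond B=87.7193.
  t=2,j=1: stock 136.6592 → up 179.0236 (V=0.0000), down 87.4619 (V=100.0000). Price 22.2571; hedge Δ=-1.0922, bond B=171.5109.
  t=2,j=2: stock 279.7243 → up 366.4388 (V=0.0000), down 179.0236 (V=0.0000). Price 0.0000; hedge Δ=0.0000, bond B=0.0000.
  t=1,j=0: stock 104.3200 → up 136.6592 (V=22.2571), down 66.7648 (V=87.7193). Price 34.0938; hedge Δ=-0.9366, bond B=131.7985.
  t=1,j=1: stock 213.5300 → up 279.7243 (V=0.0000), down 136.6592 (V=22.2571). Price 4.9538; hedge Δ=-0.1556, bond B=38.1734.
  t=0,j=0: stock 163.0000 → up 213.5300 (V=4.9538), down 104.3200 (V=34.0938). Price 10.8312; hedge Δ=-0.2668, bond B=54.3237.
Each (Δ,B) replicates both successor values, so the strategy is self-financing and V0 is arbitrage-free.

(0,0): Delta=-0.2668 Bond=54.3237
(1,0): Delta=-0.9366 Bond=131.7985
(1,1): Delta=-0.1556 Bond=38.1734
(2,0): Delta=0.0000 Bond=87.7193
(2,1): Delta=-1.0922 Bond=171.5109
(2,2): Delta=0.0000 Bond=0.0000
V0=10.8312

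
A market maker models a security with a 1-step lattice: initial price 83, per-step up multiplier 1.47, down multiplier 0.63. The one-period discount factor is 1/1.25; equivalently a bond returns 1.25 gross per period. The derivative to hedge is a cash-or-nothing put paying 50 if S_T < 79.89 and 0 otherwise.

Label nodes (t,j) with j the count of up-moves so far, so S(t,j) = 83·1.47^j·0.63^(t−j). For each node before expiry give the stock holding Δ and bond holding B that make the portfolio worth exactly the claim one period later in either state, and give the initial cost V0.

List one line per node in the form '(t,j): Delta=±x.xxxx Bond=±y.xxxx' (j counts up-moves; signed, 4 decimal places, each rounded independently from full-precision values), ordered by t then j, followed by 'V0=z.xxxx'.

No-arbitrage ⇒ martingale measure with p* = (R−d)/(u−d) = 0.7381.
Terminal payoffs: V(1,0)=50.0000, V(1,1)=0.0000
Node (0,0) S=83.0000: V=(p*·0.0000+(1−p*)·50.0000)/1.25=10.4762; Δ=(0.0000−50.0000)/(122.0100−52.2900)=-0.7172; B=V−Δ·S=70.0000
Root portfolio cost Δ·83+B reproduces V0=10.4762.

(0,0): Delta=-0.7172 Bond=70.0000
V0=10.4762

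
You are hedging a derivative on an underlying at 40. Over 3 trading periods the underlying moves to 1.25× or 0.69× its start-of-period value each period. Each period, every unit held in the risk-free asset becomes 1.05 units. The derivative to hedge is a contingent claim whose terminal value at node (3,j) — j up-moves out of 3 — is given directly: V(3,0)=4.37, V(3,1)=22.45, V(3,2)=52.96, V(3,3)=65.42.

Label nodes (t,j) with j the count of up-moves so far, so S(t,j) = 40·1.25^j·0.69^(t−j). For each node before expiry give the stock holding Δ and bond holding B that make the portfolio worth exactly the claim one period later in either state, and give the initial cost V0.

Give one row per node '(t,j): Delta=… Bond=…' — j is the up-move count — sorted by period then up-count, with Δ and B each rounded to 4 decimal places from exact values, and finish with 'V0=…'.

No-arbitrage ⇒ martingale measure with p* = (R−d)/(u−d) = 0.6429.
Payoff layer (t=3): V(3,0)=4.3700, V(3,1)=22.4500, V(3,2)=52.9600, V(3,3)=65.4200
(2,0): S=19.0440. Δ = (V_up−V_dn)/(S_up−S_dn) = (22.4500−4.3700)/(23.8050−13.1404) = 1.6953. V = [p*·22.4500 + (1−p*)·4.3700]/1.05 = 15.2313. B = V − Δ·S = -17.0544.
(2,1): S=34.5000. Δ = (V_up−V_dn)/(S_up−S_dn) = (52.9600−22.4500)/(43.1250−23.8050) = 1.5792. V = [p*·52.9600 + (1−p*)·22.4500]/1.05 = 40.0605. B = V − Δ·S = -14.4216.
(2,2): S=62.5000. Δ = (V_up−V_dn)/(S_up−S_dn) = (65.4200−52.9600)/(78.1250−43.1250) = 0.3560. V = [p*·65.4200 + (1−p*)·52.9600]/1.05 = 58.0667. B = V − Δ·S = 35.8167.
(1,0): S=27.6000. Δ = (V_up−V_dn)/(S_up−S_dn) = (40.0605−15.2313)/(34.5000−19.0440) = 1.6064. V = [p*·40.0605 + (1−p*)·15.2313]/1.05 = 29.7076. B = V − Δ·S = -14.6304.
(1,1): S=50.0000. Δ = (V_up−V_dn)/(S_up−S_dn) = (58.0667−40.0605)/(62.5000−34.5000) = 0.6431. V = [p*·58.0667 + (1−p*)·40.0605]/1.05 = 49.1771. B = V − Δ·S = 17.0233.
(0,0): S=40.0000. Δ = (V_up−V_dn)/(S_up−S_dn) = (49.1771−29.7076)/(50.0000−27.6000) = 0.8692. V = [p*·49.1771 + (1−p*)·29.7076]/1.05 = 40.2130. B = V − Δ·S = 5.4461.
Self-financing check: at every node Δ·S+B equals the discounted successor values.

(0,0): Delta=0.8692 Bond=5.4461
(1,0): Delta=1.6064 Bond=-14.6304
(1,1): Delta=0.6431 Bond=17.0233
(2,0): Delta=1.6953 Bond=-17.0544
(2,1): Delta=1.5792 Bond=-14.4216
(2,2): Delta=0.3560 Bond=35.8167
V0=40.2130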